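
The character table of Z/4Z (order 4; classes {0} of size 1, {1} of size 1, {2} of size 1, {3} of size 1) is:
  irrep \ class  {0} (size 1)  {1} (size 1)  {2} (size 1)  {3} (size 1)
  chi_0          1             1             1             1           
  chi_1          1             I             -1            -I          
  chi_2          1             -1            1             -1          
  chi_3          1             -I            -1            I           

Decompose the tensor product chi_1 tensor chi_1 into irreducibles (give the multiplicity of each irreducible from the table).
chi_1 tensor chi_1 = chi_2 (all other irreducibles have multiplicity 0).

Proof sketch: The character of a tensor product is the pointwise product (chi_1 * chi_1)(C) = chi_1(C) * chi_1(C):
  {0}: (1)*(1), {1}: (I)*(I), {2}: (-1)*(-1), {3}: (-I)*(-I)
so (chi_1 * chi_1) takes values
  {0} -> 1, {1} -> -1, {2} -> 1, {3} -> -1.
Now take the inner product of this character with each irreducible chi from the table, <chi_1*chi_1, chi> = (1/4) sum_C |C| (chi_1*chi_1)(C) conj(chi(C)):
  <chi_1*chi_1, chi_0> = (1/4)[1*(1)*conj(1) + 1*(-1)*conj(1) + 1*(1)*conj(1) + 1*(-1)*conj(1)]
      = (1/4)[(1) + (-1) + (1) + (-1)] = 0/4 = 0
  <chi_1*chi_1, chi_1> = (1/4)[1*(1)*conj(1) + 1*(-1)*conj(I) + 1*(1)*conj(-1) + 1*(-1)*conj(-I)]
      = (1/4)[(1) + (I) + (-1) + (-I)] = 0/4 = 0
  <chi_1*chi_1, chi_2> = (1/4)[1*(1)*conj(1) + 1*(-1)*conj(-1) + 1*(1)*conj(1) + 1*(-1)*conj(-1)]
      = (1/4)[(1) + (1) + (1) + (1)] = 4/4 = 1
  <chi_1*chi_1, chi_3> = (1/4)[1*(1)*conj(1) + 1*(-1)*conj(-I) + 1*(1)*conj(-1) + 1*(-1)*conj(I)]
      = (1/4)[(1) + (-I) + (-1) + (I)] = 0/4 = 0
(Exp terms are combined using exp(i*s)*conj(exp(i*t)) = exp(i*(s-t)), and sums of them are collapsed using the identity that for every m > 1 the m distinct m-th roots of unity sum to 0, e.g. 1 + exp(2*I*pi/3) + exp(-2*I*pi/3) = 0.)
Hence the multiplicities are chi_2: 1. Dimension check: dim(chi_1)*dim(chi_1) = 1*1 = 1 and sum (mult * dim) = 1*1 = 1.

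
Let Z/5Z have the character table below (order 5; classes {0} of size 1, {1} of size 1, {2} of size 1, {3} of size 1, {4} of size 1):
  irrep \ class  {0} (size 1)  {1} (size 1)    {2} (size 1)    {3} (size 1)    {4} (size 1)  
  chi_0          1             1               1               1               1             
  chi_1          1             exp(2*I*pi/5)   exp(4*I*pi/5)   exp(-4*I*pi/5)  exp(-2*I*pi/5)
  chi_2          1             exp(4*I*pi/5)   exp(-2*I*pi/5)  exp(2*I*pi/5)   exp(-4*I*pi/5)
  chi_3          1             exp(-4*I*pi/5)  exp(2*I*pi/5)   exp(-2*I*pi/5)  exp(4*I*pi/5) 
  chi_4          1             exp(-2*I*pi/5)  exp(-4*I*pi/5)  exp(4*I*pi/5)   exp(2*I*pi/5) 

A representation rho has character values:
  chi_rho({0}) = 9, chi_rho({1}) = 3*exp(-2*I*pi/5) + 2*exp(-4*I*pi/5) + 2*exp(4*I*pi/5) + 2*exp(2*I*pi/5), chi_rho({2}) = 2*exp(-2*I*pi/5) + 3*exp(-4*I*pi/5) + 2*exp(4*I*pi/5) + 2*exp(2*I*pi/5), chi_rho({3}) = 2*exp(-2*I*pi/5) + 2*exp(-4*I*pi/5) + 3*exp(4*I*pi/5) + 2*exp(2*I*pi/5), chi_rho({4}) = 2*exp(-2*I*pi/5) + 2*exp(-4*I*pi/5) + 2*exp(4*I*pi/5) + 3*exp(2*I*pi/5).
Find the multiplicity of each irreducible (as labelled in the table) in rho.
Multiplicities: chi_0: 0, chi_1: 2, chi_2: 2, chi_3: 2, chi_4: 3.

Details: Use <chi_rho, chi> = (1/|G|) sum_C |C| * chi_rho(C) * conj(chi(C)) with |G| = 5 for each irreducible chi in the table:
  <chi_rho, chi_0> = (1/5)[1*(9)*conj(1) + 1*(3*exp(-2*I*pi/5) + 2*exp(-4*I*pi/5) + 2*exp(4*I*pi/5) + 2*exp(2*I*pi/5))*conj(1) + 1*(2*exp(-2*I*pi/5) + 3*exp(-4*I*pi/5) + 2*exp(4*I*pi/5) + 2*exp(2*I*pi/5))*conj(1) + 1*(2*exp(-2*I*pi/5) + 2*exp(-4*I*pi/5) + 3*exp(4*I*pi/5) + 2*exp(2*I*pi/5))*conj(1) + 1*(2*exp(-2*I*pi/5) + 2*exp(-4*I*pi/5) + 2*exp(4*I*pi/5) + 3*exp(2*I*pi/5))*conj(1)]
      = (1/5)[(9) + (3*exp(-2*I*pi/5) + 2*exp(-4*I*pi/5) + 2*exp(4*I*pi/5) + 2*exp(2*I*pi/5)) + (2*exp(-2*I*pi/5) + 3*exp(-4*I*pi/5) + 2*exp(4*I*pi/5) + 2*exp(2*I*pi/5)) + (2*exp(-2*I*pi/5) + 2*exp(-4*I*pi/5) + 3*exp(4*I*pi/5) + 2*exp(2*I*pi/5)) + (2*exp(-2*I*pi/5) + 2*exp(-4*I*pi/5) + 2*exp(4*I*pi/5) + 3*exp(2*I*pi/5))] = 0/5 = 0
  <chi_rho, chi_1> = (1/5)[1*(9)*conj(1) + 1*(3*exp(-2*I*pi/5) + 2*exp(-4*I*pi/5) + 2*exp(4*I*pi/5) + 2*exp(2*I*pi/5))*conj(exp(2*I*pi/5)) + 1*(2*exp(-2*I*pi/5) + 3*exp(-4*I*pi/5) + 2*exp(4*I*pi/5) + 2*exp(2*I*pi/5))*conj(exp(4*I*pi/5)) + 1*(2*exp(-2*I*pi/5) + 2*exp(-4*I*pi/5) + 3*exp(4*I*pi/5) + 2*exp(2*I*pi/5))*conj(exp(-4*I*pi/5)) + 1*(2*exp(-2*I*pi/5) + 2*exp(-4*I*pi/5) + 2*exp(4*I*pi/5) + 3*exp(2*I*pi/5))*conj(exp(-2*I*pi/5))]
      = (1/5)[(9) + (2 + 3*exp(-4*I*pi/5) + 2*exp(4*I*pi/5) + 2*exp(2*I*pi/5)) + (2 + 2*exp(-2*I*pi/5) + 2*exp(4*I*pi/5) + 3*exp(2*I*pi/5)) + (2 + 3*exp(-2*I*pi/5) + 2*exp(-4*I*pi/5) + 2*exp(2*I*pi/5)) + (2 + 2*exp(-2*I*pi/5) + 2*exp(-4*I*pi/5) + 3*exp(4*I*pi/5))] = 10/5 = 2
  <chi_rho, chi_2> = (1/5)[1*(9)*conj(1) + 1*(3*exp(-2*I*pi/5) + 2*exp(-4*I*pi/5) + 2*exp(4*I*pi/5) + 2*exp(2*I*pi/5))*conj(exp(4*I*pi/5)) + 1*(2*exp(-2*I*pi/5) + 3*exp(-4*I*pi/5) + 2*exp(4*I*pi/5) + 2*exp(2*I*pi/5))*conj(exp(-2*I*pi/5)) + 1*(2*exp(-2*I*pi/5) + 2*exp(-4*I*pi/5) + 3*exp(4*I*pi/5) + 2*exp(2*I*pi/5))*conj(exp(2*I*pi/5)) + 1*(2*exp(-2*I*pi/5) + 2*exp(-4*I*pi/5) + 2*exp(4*I*pi/5) + 3*exp(2*I*pi/5))*conj(exp(-4*I*pi/5))]
      = (1/5)[(9) + (2 + 2*exp(-2*I*pi/5) + 3*exp(4*I*pi/5) + 2*exp(2*I*pi/5)) + (2 + 3*exp(-2*I*pi/5) + 2*exp(-4*I*pi/5) + 2*exp(4*I*pi/5)) + (2 + 2*exp(-4*I*pi/5) + 2*exp(4*I*pi/5) + 3*exp(2*I*pi/5)) + (2 + 2*exp(-2*I*pi/5) + 3*exp(-4*I*pi/5) + 2*exp(2*I*pi/5))] = 10/5 = 2
  <chi_rho, chi_3> = (1/5)[1*(9)*conj(1) + 1*(3*exp(-2*I*pi/5) + 2*exp(-4*I*pi/5) + 2*exp(4*I*pi/5) + 2*exp(2*I*pi/5))*conj(exp(-4*I*pi/5)) + 1*(2*exp(-2*I*pi/5) + 3*exp(-4*I*pi/5) + 2*exp(4*I*pi/5) + 2*exp(2*I*pi/5))*conj(exp(2*I*pi/5)) + 1*(2*exp(-2*I*pi/5) + 2*exp(-4*I*pi/5) + 3*exp(4*I*pi/5) + 2*exp(2*I*pi/5))*conj(exp(-2*I*pi/5)) + 1*(2*exp(-2*I*pi/5) + 2*exp(-4*I*pi/5) + 2*exp(4*I*pi/5) + 3*exp(2*I*pi/5))*conj(exp(4*I*pi/5))]
      = (1/5)[(9) + (2 + 2*exp(-2*I*pi/5) + 2*exp(-4*I*pi/5) + 3*exp(2*I*pi/5)) + (2 + 2*exp(-4*I*pi/5) + 3*exp(4*I*pi/5) + 2*exp(2*I*pi/5)) + (2 + 2*exp(-2*I*pi/5) + 3*exp(-4*I*pi/5) + 2*exp(4*I*pi/5)) + (2 + 3*exp(-2*I*pi/5) + 2*exp(4*I*pi/5) + 2*exp(2*I*pi/5))] = 10/5 = 2
  <chi_rho, chi_4> = (1/5)[1*(9)*conj(1) + 1*(3*exp(-2*I*pi/5) + 2*exp(-4*I*pi/5) + 2*exp(4*I*pi/5) + 2*exp(2*I*pi/5))*conj(exp(-2*I*pi/5)) + 1*(2*exp(-2*I*pi/5) + 3*exp(-4*I*pi/5) + 2*exp(4*I*pi/5) + 2*exp(2*I*pi/5))*conj(exp(-4*I*pi/5)) + 1*(2*exp(-2*I*pi/5) + 2*exp(-4*I*pi/5) + 3*exp(4*I*pi/5) + 2*exp(2*I*pi/5))*conj(exp(4*I*pi/5)) + 1*(2*exp(-2*I*pi/5) + 2*exp(-4*I*pi/5) + 2*exp(4*I*pi/5) + 3*exp(2*I*pi/5))*conj(exp(2*I*pi/5))]
      = (1/5)[(9) + (3 + 2*exp(-2*I*pi/5) + 2*exp(-4*I*pi/5) + 2*exp(4*I*pi/5)) + (3 + 2*exp(-2*I*pi/5) + 2*exp(-4*I*pi/5) + 2*exp(2*I*pi/5)) + (3 + 2*exp(-2*I*pi/5) + 2*exp(4*I*pi/5) + 2*exp(2*I*pi/5)) + (3 + 2*exp(-4*I*pi/5) + 2*exp(4*I*pi/5) + 2*exp(2*I*pi/5))] = 15/5 = 3
(Exp terms are combined using exp(i*s)*conj(exp(i*t)) = exp(i*(s-t)), and sums of them are collapsed using the identity that for every m > 1 the m distinct m-th roots of unity sum to 0, e.g. 1 + exp(2*I*pi/3) + exp(-2*I*pi/3) = 0.)
Dimension check: dim(rho) = sum (mult * dim) = 0*1 + 2*1 + 2*1 + 2*1 + 3*1 = 9 = chi_rho(e) = 9.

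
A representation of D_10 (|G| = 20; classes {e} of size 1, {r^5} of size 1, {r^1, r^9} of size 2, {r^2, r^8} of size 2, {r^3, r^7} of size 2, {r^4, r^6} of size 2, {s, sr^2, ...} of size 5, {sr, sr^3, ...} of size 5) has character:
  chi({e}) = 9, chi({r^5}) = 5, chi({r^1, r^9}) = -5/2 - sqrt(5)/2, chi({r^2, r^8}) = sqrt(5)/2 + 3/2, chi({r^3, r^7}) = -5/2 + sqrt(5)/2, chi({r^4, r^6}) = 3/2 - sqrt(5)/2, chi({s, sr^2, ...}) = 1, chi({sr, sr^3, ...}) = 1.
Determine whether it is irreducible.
Not irreducible (reducible): <chi, chi> = 8 > 1.

Justification: <chi, chi> = (1/|G|) sum_C |C| * |chi(C)|^2 = (1/20)[1*|9|^2 + 1*|5|^2 + 2*|-5/2 - sqrt(5)/2|^2 + 2*|sqrt(5)/2 + 3/2|^2 + 2*|-5/2 + sqrt(5)/2|^2 + 2*|3/2 - sqrt(5)/2|^2 + 5*|1|^2 + 5*|1|^2]
  = (1/20)[(81) + (25) + (5*sqrt(5) + 15) + (3*sqrt(5) + 7) + (15 - 5*sqrt(5)) + (7 - 3*sqrt(5)) + (5) + (5)] = 160/20 = 8.
A character is irreducible iff <chi, chi> = 1, so this representation is reducible.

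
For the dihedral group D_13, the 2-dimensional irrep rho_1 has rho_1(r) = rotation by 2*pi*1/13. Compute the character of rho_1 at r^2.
chi_{rho_1}(r^2) = 2*cos(2*pi*1*2/13) = 2*cos(4*pi/13)

Justification: rho_1(r^2) is rotation by angle 2*pi*1*2/13, whose trace is 2*cos(2*pi*1*2/13) = 2*cos(4*pi/13).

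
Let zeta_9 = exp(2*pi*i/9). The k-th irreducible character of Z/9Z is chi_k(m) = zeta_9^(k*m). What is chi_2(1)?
chi_2(1) = zeta_9^2 = exp(4*I*pi/9)

Justification: chi_2(1) = zeta_9^(2*1) = zeta_9^2. Since zeta_9^9 = 1, this equals zeta_9^2 = exp(2*pi*i*2/9) = exp(4*I*pi/9).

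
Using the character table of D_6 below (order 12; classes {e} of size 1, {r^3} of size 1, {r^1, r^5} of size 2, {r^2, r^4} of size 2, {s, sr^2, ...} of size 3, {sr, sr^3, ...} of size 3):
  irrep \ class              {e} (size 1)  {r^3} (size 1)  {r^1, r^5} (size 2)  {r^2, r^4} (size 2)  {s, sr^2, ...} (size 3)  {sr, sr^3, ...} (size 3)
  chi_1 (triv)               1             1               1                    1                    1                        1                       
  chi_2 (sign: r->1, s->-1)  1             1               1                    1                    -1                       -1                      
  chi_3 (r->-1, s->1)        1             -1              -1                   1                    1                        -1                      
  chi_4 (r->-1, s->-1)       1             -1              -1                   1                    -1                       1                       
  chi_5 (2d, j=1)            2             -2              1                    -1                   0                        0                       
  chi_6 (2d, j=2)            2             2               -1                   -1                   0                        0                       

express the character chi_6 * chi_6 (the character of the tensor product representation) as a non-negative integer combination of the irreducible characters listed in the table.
chi_6 tensor chi_6 = chi_1 + chi_2 + chi_6 (all other irreducibles have multiplicity 0).

Justification: The character of a tensor product is the pointwise product (chi_6 * chi_6)(C) = chi_6(C) * chi_6(C):
  {e}: (2)*(2), {r^3}: (2)*(2), {r^1, r^5}: (-1)*(-1), {r^2, r^4}: (-1)*(-1), {s, sr^2, ...}: (0)*(0), {sr, sr^3, ...}: (0)*(0)
so (chi_6 * chi_6) takes values
  {e} -> 4, {r^3} -> 4, {r^1, r^5} -> 1, {r^2, r^4} -> 1, {s, sr^2, ...} -> 0, {sr, sr^3, ...} -> 0.
Now take the inner product of this character with each irreducible chi from the table, <chi_6*chi_6, chi> = (1/12) sum_C |C| (chi_6*chi_6)(C) conj(chi(C)):
  <chi_6*chi_6, chi_1> = (1/12)[1*(4)*conj(1) + 1*(4)*conj(1) + 2*(1)*conj(1) + 2*(1)*conj(1) + 3*(0)*conj(1) + 3*(0)*conj(1)]
      = (1/12)[(4) + (4) + (2) + (2) + (0) + (0)] = 12/12 = 1
  <chi_6*chi_6, chi_2> = (1/12)[1*(4)*conj(1) + 1*(4)*conj(1) + 2*(1)*conj(1) + 2*(1)*conj(1) + 3*(0)*conj(-1) + 3*(0)*conj(-1)]
      = (1/12)[(4) + (4) + (2) + (2) + (0) + (0)] = 12/12 = 1
  <chi_6*chi_6, chi_3> = (1/12)[1*(4)*conj(1) + 1*(4)*conj(-1) + 2*(1)*conj(-1) + 2*(1)*conj(1) + 3*(0)*conj(1) + 3*(0)*conj(-1)]
      = (1/12)[(4) + (-4) + (-2) + (2) + (0) + (0)] = 0/12 = 0
  <chi_6*chi_6, chi_4> = (1/12)[1*(4)*conj(1) + 1*(4)*conj(-1) + 2*(1)*conj(-1) + 2*(1)*conj(1) + 3*(0)*conj(-1) + 3*(0)*conj(1)]
      = (1/12)[(4) + (-4) + (-2) + (2) + (0) + (0)] = 0/12 = 0
  <chi_6*chi_6, chi_5> = (1/12)[1*(4)*conj(2) + 1*(4)*conj(-2) + 2*(1)*conj(1) + 2*(1)*conj(-1) + 3*(0)*conj(0) + 3*(0)*conj(0)]
      = (1/12)[(8) + (-8) + (2) + (-2) + (0) + (0)] = 0/12 = 0
  <chi_6*chi_6, chi_6> = (1/12)[1*(4)*conj(2) + 1*(4)*conj(2) + 2*(1)*conj(-1) + 2*(1)*conj(-1) + 3*(0)*conj(0) + 3*(0)*conj(0)]
      = (1/12)[(8) + (8) + (-2) + (-2) + (0) + (0)] = 12/12 = 1
Hence the multiplicities are chi_1: 1, chi_2: 1, chi_6: 1. Dimension check: dim(chi_6)*dim(chi_6) = 2*2 = 4 and sum (mult * dim) = 1*1 + 1*1 + 1*2 = 4.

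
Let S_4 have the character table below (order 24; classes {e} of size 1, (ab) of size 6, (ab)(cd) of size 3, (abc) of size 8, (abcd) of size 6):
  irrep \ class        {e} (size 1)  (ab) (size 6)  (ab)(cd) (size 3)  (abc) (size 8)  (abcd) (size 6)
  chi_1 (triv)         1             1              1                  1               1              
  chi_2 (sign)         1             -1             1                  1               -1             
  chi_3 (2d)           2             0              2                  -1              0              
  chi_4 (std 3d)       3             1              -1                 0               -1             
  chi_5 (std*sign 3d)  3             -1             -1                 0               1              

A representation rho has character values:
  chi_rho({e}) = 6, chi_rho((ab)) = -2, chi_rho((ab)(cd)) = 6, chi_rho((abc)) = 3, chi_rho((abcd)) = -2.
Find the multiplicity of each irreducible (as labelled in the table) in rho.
Multiplicities: chi_1: 1, chi_2: 3, chi_3: 1, chi_4: 0, chi_5: 0.

Proof sketch: Use <chi_rho, chi> = (1/|G|) sum_C |C| * chi_rho(C) * conj(chi(C)) with |G| = 24 for each irreducible chi in the table:
  <chi_rho, chi_1> = (1/24)[1*(6)*conj(1) + 6*(-2)*conj(1) + 3*(6)*conj(1) + 8*(3)*conj(1) + 6*(-2)*conj(1)]
      = (1/24)[(6) + (-12) + (18) + (24) + (-12)] = 24/24 = 1
  <chi_rho, chi_2> = (1/24)[1*(6)*conj(1) + 6*(-2)*conj(-1) + 3*(6)*conj(1) + 8*(3)*conj(1) + 6*(-2)*conj(-1)]
      = (1/24)[(6) + (12) + (18) + (24) + (12)] = 72/24 = 3
  <chi_rho, chi_3> = (1/24)[1*(6)*conj(2) + 6*(-2)*conj(0) + 3*(6)*conj(2) + 8*(3)*conj(-1) + 6*(-2)*conj(0)]
      = (1/24)[(12) + (0) + (36) + (-24) + (0)] = 24/24 = 1
  <chi_rho, chi_4> = (1/24)[1*(6)*conj(3) + 6*(-2)*conj(1) + 3*(6)*conj(-1) + 8*(3)*conj(0) + 6*(-2)*conj(-1)]
      = (1/24)[(18) + (-12) + (-18) + (0) + (12)] = 0/24 = 0
  <chi_rho, chi_5> = (1/24)[1*(6)*conj(3) + 6*(-2)*conj(-1) + 3*(6)*conj(-1) + 8*(3)*conj(0) + 6*(-2)*conj(1)]
      = (1/24)[(18) + (12) + (-18) + (0) + (-12)] = 0/24 = 0
Dimension check: dim(rho) = sum (mult * dim) = 1*1 + 3*1 + 1*2 + 0*3 + 0*3 = 6 = chi_rho(e) = 6.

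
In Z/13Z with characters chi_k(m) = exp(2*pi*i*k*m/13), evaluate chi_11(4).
chi_11(4) = zeta_13^44 = exp(10*I*pi/13)

Explanation: chi_11(4) = zeta_13^(11*4) = zeta_13^44. Since zeta_13^13 = 1, this equals zeta_13^5 = exp(2*pi*i*5/13) = exp(10*I*pi/13).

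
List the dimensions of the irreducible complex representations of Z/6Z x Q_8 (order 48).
Dimensions: 1, 1, 1, 1, 1, 1, 1, 1, 1, 1, 1, 1, 1, 1, 1, 1, 1, 1, 1, 1, 1, 1, 1, 1, 2, 2, 2, 2, 2, 2

Why: There are 30 irreducibles (= number of conjugacy classes). Their dimensions d_i satisfy sum d_i^2 = |G| = 48: 1 + 1 + 1 + 1 + 1 + 1 + 1 + 1 + 1 + 1 + 1 + 1 + 1 + 1 + 1 + 1 + 1 + 1 + 1 + 1 + 1 + 1 + 1 + 1 + 4 + 4 + 4 + 4 + 4 + 4 = 48. (For the product with Z/6Z: each of the 6 1-dim characters of Z/6Z tensors with each irrep of Q_8, giving 6 copies of each Q_8-dimension.)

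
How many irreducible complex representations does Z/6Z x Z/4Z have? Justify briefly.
24

Solution. The number of irreducible complex representations of a finite group equals its number of conjugacy classes. Z/6Z x Z/4Z is abelian of order 24, so every element is its own conjugacy class: 24 classes, so Z/6Z x Z/4Z (order 24) has exactly 24 irreducible complex representations.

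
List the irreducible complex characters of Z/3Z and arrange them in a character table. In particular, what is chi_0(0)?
Character table of Z/3Z (irreps indexed chi_0,...,chi_2 with chi_k(m) = zeta_3^(k*m), zeta_3 = exp(2*pi*i/3)):
  irrep \ class  {0} (size 1)  {1} (size 1)    {2} (size 1)  
  chi_0          1             1               1             
  chi_1          1             exp(2*I*pi/3)   exp(-2*I*pi/3)
  chi_2          1             exp(-2*I*pi/3)  exp(2*I*pi/3) 

Spot check: chi_0(0) = zeta_3^(0*0) = zeta_3^0 = 1.

Z/3Z is abelian, so all 3 irreducible complex representations are 1-dimensional. They are given by chi_k(m) = zeta_3^(k*m) for k = 0,...,2. Row orthogonality: sum_m chi_k(m) conj(chi_l(m)) = 3 * [k = l].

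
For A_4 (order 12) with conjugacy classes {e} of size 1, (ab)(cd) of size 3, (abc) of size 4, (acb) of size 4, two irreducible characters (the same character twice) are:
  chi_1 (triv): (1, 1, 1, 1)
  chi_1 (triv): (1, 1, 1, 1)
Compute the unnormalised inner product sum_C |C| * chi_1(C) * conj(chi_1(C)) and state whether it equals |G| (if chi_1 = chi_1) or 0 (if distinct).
Sum = 12 = |G| = 12; so <chi_1, chi_1> = 1 (norm-1 confirms irreducibility).

Explanation: Compute term by term over conjugacy classes (|C| * chi_1(C) * conj(chi_1(C))):
  1*(1)*conj(1) + 3*(1)*conj(1) + 4*(1)*conj(1) + 4*(1)*conj(1)
  = (1) + (3) + (4) + (4)
  = 12.
(Exp terms are combined using exp(i*s)*conj(exp(i*t)) = exp(i*(s-t)), and sums of them are collapsed using the identity that for every m > 1 the m distinct m-th roots of unity sum to 0, e.g. 1 + exp(2*I*pi/3) + exp(-2*I*pi/3) = 0.)
Dividing by |G| = 12 gives 12/12 = 1, matching the row-orthogonality relation <chi_1, chi_1> = [chi_1 = chi_1].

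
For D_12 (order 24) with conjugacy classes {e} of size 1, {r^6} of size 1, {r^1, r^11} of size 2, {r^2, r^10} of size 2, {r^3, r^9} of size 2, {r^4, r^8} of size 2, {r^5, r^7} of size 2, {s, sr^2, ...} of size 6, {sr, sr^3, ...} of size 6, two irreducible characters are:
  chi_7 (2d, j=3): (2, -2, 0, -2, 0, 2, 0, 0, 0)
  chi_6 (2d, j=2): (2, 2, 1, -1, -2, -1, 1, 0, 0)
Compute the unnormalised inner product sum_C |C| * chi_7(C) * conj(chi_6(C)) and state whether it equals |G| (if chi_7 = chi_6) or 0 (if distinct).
Sum = 0; so <chi_7, chi_6> = 0 (distinct irreducibles are orthogonal).

Compute term by term over conjugacy classes (|C| * chi_7(C) * conj(chi_6(C))):
  1*(2)*conj(2) + 1*(-2)*conj(2) + 2*(0)*conj(1) + 2*(-2)*conj(-1) + 2*(0)*conj(-2) + 2*(2)*conj(-1) + 2*(0)*conj(1) + 6*(0)*conj(0) + 6*(0)*conj(0)
  = (4) + (-4) + (0) + (4) + (0) + (-4) + (0) + (0) + (0)
  = 0.
Dividing by |G| = 24 gives 0/24 = 0, matching the row-orthogonality relation <chi_7, chi_6> = [chi_7 = chi_6].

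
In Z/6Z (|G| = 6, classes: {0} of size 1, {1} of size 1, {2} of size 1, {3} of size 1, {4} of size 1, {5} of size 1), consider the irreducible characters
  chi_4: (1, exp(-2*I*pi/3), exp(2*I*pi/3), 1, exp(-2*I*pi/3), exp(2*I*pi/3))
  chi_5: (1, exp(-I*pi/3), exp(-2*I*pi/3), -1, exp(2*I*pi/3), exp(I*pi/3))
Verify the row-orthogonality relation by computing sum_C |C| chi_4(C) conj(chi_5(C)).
Sum = 0; so <chi_4, chi_5> = 0 (distinct irreducibles are orthogonal).

Justification: Compute term by term over conjugacy classes (|C| * chi_4(C) * conj(chi_5(C))):
  1*(1)*conj(1) + 1*(exp(-2*I*pi/3))*conj(exp(-I*pi/3)) + 1*(exp(2*I*pi/3))*conj(exp(-2*I*pi/3)) + 1*(1)*conj(-1) + 1*(exp(-2*I*pi/3))*conj(exp(2*I*pi/3)) + 1*(exp(2*I*pi/3))*conj(exp(I*pi/3))
  = (1) + (exp(-I*pi/3)) + (exp(-2*I*pi/3)) + (-1) + (exp(2*I*pi/3)) + (exp(I*pi/3))
  = 0.
(Exp terms are combined using exp(i*s)*conj(exp(i*t)) = exp(i*(s-t)), and sums of them are collapsed using the identity that for every m > 1 the m distinct m-th roots of unity sum to 0, e.g. 1 + exp(2*I*pi/3) + exp(-2*I*pi/3) = 0.)
Dividing by |G| = 6 gives 0/6 = 0, matching the row-orthogonality relation <chi_4, chi_5> = [chi_4 = chi_5].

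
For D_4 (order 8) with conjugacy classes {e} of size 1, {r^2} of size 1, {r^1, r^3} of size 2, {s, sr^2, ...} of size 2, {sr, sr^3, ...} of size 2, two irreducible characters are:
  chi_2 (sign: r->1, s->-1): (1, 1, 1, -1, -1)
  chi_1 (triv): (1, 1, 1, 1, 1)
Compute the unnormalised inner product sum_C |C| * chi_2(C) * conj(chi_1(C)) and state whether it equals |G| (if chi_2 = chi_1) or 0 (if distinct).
Sum = 0; so <chi_2, chi_1> = 0 (distinct irreducibles are orthogonal).

Solution. Compute term by term over conjugacy classes (|C| * chi_2(C) * conj(chi_1(C))):
  1*(1)*conj(1) + 1*(1)*conj(1) + 2*(1)*conj(1) + 2*(-1)*conj(1) + 2*(-1)*conj(1)
  = (1) + (1) + (2) + (-2) + (-2)
  = 0.
Dividing by |G| = 8 gives 0/8 = 0, matching the row-orthogonality relation <chi_2, chi_1> = [chi_2 = chi_1].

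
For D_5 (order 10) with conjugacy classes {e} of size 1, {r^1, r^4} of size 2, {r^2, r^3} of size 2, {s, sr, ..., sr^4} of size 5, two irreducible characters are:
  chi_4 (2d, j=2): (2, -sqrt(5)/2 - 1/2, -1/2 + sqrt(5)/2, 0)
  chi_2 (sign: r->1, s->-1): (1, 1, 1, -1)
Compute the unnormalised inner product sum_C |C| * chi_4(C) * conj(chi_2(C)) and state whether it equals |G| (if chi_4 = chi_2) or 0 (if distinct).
Sum = 0; so <chi_4, chi_2> = 0 (distinct irreducibles are orthogonal).

Proof sketch: Compute term by term over conjugacy classes (|C| * chi_4(C) * conj(chi_2(C))):
  1*(2)*conj(1) + 2*(-sqrt(5)/2 - 1/2)*conj(1) + 2*(-1/2 + sqrt(5)/2)*conj(1) + 5*(0)*conj(-1)
  = (2) + (-sqrt(5) - 1) + (-1 + sqrt(5)) + (0)
  = 0.
Dividing by |G| = 10 gives 0/10 = 0, matching the row-orthogonality relation <chi_4, chi_2> = [chi_4 = chi_2].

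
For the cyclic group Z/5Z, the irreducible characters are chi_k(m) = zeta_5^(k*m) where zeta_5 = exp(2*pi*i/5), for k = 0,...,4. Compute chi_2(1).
chi_2(1) = zeta_5^2 = exp(4*I*pi/5)

chi_2(1) = zeta_5^(2*1) = zeta_5^2. Since zeta_5^5 = 1, this equals zeta_5^2 = exp(2*pi*i*2/5) = exp(4*I*pi/5).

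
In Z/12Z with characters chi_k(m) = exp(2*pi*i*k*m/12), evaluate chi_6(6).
chi_6(6) = zeta_12^36 = 1

Explanation: chi_6(6) = zeta_12^(6*6) = zeta_12^36. Since zeta_12^12 = 1, this equals zeta_12^0 = exp(2*pi*i*0/12) = 1.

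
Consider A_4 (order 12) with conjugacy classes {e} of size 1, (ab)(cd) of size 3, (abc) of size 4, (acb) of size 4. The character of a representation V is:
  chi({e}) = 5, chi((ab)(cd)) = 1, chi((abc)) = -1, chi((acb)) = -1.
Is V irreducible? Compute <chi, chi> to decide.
Not irreducible (reducible): <chi, chi> = 3 > 1.

Why: <chi, chi> = (1/|G|) sum_C |C| * |chi(C)|^2 = (1/12)[1*|5|^2 + 3*|1|^2 + 4*|-1|^2 + 4*|-1|^2]
  = (1/12)[(25) + (3) + (4) + (4)] = 36/12 = 3.
(Exp terms are combined using exp(i*s)*conj(exp(i*t)) = exp(i*(s-t)), and sums of them are collapsed using the identity that for every m > 1 the m distinct m-th roots of unity sum to 0, e.g. 1 + exp(2*I*pi/3) + exp(-2*I*pi/3) = 0.)
A character is irreducible iff <chi, chi> = 1, so this representation is reducible.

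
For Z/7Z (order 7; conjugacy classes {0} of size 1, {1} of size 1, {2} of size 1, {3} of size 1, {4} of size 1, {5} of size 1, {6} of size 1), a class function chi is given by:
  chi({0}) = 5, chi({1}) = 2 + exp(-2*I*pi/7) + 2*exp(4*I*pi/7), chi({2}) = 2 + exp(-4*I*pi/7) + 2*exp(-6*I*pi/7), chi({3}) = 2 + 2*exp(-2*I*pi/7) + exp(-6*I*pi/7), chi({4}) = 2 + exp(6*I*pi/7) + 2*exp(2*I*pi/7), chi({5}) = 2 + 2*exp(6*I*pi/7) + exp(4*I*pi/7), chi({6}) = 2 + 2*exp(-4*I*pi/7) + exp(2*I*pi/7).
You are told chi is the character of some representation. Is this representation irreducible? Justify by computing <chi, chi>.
Not irreducible (reducible): <chi, chi> = 9 > 1.

Details: <chi, chi> = (1/|G|) sum_C |C| * |chi(C)|^2 = (1/7)[1*|5|^2 + 1*|2 + exp(-2*I*pi/7) + 2*exp(4*I*pi/7)|^2 + 1*|2 + exp(-4*I*pi/7) + 2*exp(-6*I*pi/7)|^2 + 1*|2 + 2*exp(-2*I*pi/7) + exp(-6*I*pi/7)|^2 + 1*|2 + exp(6*I*pi/7) + 2*exp(2*I*pi/7)|^2 + 1*|2 + 2*exp(6*I*pi/7) + exp(4*I*pi/7)|^2 + 1*|2 + 2*exp(-4*I*pi/7) + exp(2*I*pi/7)|^2]
  = (1/7)[(25) + (9 + 4*exp(-4*I*pi/7) + 2*exp(-2*I*pi/7) + 2*exp(-6*I*pi/7) + 2*exp(6*I*pi/7) + 2*exp(2*I*pi/7) + 4*exp(4*I*pi/7)) + (9 + 2*exp(-4*I*pi/7) + 4*exp(-6*I*pi/7) + 2*exp(-2*I*pi/7) + 2*exp(2*I*pi/7) + 4*exp(6*I*pi/7) + 2*exp(4*I*pi/7)) + (9 + 4*exp(-2*I*pi/7) + 2*exp(-4*I*pi/7) + 2*exp(-6*I*pi/7) + 2*exp(6*I*pi/7) + 2*exp(4*I*pi/7) + 4*exp(2*I*pi/7)) + (9 + 4*exp(-2*I*pi/7) + 2*exp(-4*I*pi/7) + 2*exp(-6*I*pi/7) + 2*exp(6*I*pi/7) + 2*exp(4*I*pi/7) + 4*exp(2*I*pi/7)) + (9 + 2*exp(-4*I*pi/7) + 4*exp(-6*I*pi/7) + 2*exp(-2*I*pi/7) + 2*exp(2*I*pi/7) + 4*exp(6*I*pi/7) + 2*exp(4*I*pi/7)) + (9 + 4*exp(-4*I*pi/7) + 2*exp(-2*I*pi/7) + 2*exp(-6*I*pi/7) + 2*exp(6*I*pi/7) + 2*exp(2*I*pi/7) + 4*exp(4*I*pi/7))] = 63/7 = 9.
(Exp terms are combined using exp(i*s)*conj(exp(i*t)) = exp(i*(s-t)), and sums of them are collapsed using the identity that for every m > 1 the m distinct m-th roots of unity sum to 0, e.g. 1 + exp(2*I*pi/3) + exp(-2*I*pi/3) = 0.)
A character is irreducible iff <chi, chi> = 1, so this representation is reducible.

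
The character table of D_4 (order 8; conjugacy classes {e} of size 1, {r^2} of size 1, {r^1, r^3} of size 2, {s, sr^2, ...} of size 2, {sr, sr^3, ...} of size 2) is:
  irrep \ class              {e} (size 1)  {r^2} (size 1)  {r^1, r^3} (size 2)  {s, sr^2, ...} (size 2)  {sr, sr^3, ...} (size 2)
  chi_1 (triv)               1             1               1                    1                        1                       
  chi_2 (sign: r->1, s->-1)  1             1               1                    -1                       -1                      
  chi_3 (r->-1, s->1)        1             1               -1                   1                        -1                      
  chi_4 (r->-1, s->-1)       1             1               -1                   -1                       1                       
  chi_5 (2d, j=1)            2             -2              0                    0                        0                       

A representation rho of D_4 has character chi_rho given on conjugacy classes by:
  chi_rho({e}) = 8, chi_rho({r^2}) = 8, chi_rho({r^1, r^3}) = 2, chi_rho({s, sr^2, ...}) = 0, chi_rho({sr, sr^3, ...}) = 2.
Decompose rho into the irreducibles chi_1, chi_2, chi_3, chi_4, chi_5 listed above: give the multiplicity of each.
Multiplicities: chi_1: 3, chi_2: 2, chi_3: 1, chi_4: 2, chi_5: 0.

Proof sketch: Use <chi_rho, chi> = (1/|G|) sum_C |C| * chi_rho(C) * conj(chi(C)) with |G| = 8 for each irreducible chi in the table:
  <chi_rho, chi_1> = (1/8)[1*(8)*conj(1) + 1*(8)*conj(1) + 2*(2)*conj(1) + 2*(0)*conj(1) + 2*(2)*conj(1)]
      = (1/8)[(8) + (8) + (4) + (0) + (4)] = 24/8 = 3
  <chi_rho, chi_2> = (1/8)[1*(8)*conj(1) + 1*(8)*conj(1) + 2*(2)*conj(1) + 2*(0)*conj(-1) + 2*(2)*conj(-1)]
      = (1/8)[(8) + (8) + (4) + (0) + (-4)] = 16/8 = 2
  <chi_rho, chi_3> = (1/8)[1*(8)*conj(1) + 1*(8)*conj(1) + 2*(2)*conj(-1) + 2*(0)*conj(1) + 2*(2)*conj(-1)]
      = (1/8)[(8) + (8) + (-4) + (0) + (-4)] = 8/8 = 1
  <chi_rho, chi_4> = (1/8)[1*(8)*conj(1) + 1*(8)*conj(1) + 2*(2)*conj(-1) + 2*(0)*conj(-1) + 2*(2)*conj(1)]
      = (1/8)[(8) + (8) + (-4) + (0) + (4)] = 16/8 = 2
  <chi_rho, chi_5> = (1/8)[1*(8)*conj(2) + 1*(8)*conj(-2) + 2*(2)*conj(0) + 2*(0)*conj(0) + 2*(2)*conj(0)]
      = (1/8)[(16) + (-16) + (0) + (0) + (0)] = 0/8 = 0
Dimension check: dim(rho) = sum (mult * dim) = 3*1 + 2*1 + 1*1 + 2*1 + 0*2 = 8 = chi_rho(e) = 8.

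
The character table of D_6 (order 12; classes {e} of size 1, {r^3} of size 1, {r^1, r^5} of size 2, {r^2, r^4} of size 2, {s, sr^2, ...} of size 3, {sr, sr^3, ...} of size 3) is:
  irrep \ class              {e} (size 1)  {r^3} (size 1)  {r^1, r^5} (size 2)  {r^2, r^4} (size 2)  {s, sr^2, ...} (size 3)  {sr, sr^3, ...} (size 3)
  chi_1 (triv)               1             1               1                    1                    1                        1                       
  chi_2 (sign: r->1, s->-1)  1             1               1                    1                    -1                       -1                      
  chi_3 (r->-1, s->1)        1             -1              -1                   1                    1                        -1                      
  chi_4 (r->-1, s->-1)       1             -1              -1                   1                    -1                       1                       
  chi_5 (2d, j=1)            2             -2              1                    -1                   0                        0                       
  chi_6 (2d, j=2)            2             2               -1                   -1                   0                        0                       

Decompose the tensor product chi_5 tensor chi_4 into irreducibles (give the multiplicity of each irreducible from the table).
chi_5 tensor chi_4 = chi_6 (all other irreducibles have multiplicity 0).

Derivation: The character of a tensor product is the pointwise product (chi_5 * chi_4)(C) = chi_5(C) * chi_4(C):
  {e}: (2)*(1), {r^3}: (-2)*(-1), {r^1, r^5}: (1)*(-1), {r^2, r^4}: (-1)*(1), {s, sr^2, ...}: (0)*(-1), {sr, sr^3, ...}: (0)*(1)
so (chi_5 * chi_4) takes values
  {e} -> 2, {r^3} -> 2, {r^1, r^5} -> -1, {r^2, r^4} -> -1, {s, sr^2, ...} -> 0, {sr, sr^3, ...} -> 0.
Now take the inner product of this character with each irreducible chi from the table, <chi_5*chi_4, chi> = (1/12) sum_C |C| (chi_5*chi_4)(C) conj(chi(C)):
  <chi_5*chi_4, chi_1> = (1/12)[1*(2)*conj(1) + 1*(2)*conj(1) + 2*(-1)*conj(1) + 2*(-1)*conj(1) + 3*(0)*conj(1) + 3*(0)*conj(1)]
      = (1/12)[(2) + (2) + (-2) + (-2) + (0) + (0)] = 0/12 = 0
  <chi_5*chi_4, chi_2> = (1/12)[1*(2)*conj(1) + 1*(2)*conj(1) + 2*(-1)*conj(1) + 2*(-1)*conj(1) + 3*(0)*conj(-1) + 3*(0)*conj(-1)]
      = (1/12)[(2) + (2) + (-2) + (-2) + (0) + (0)] = 0/12 = 0
  <chi_5*chi_4, chi_3> = (1/12)[1*(2)*conj(1) + 1*(2)*conj(-1) + 2*(-1)*conj(-1) + 2*(-1)*conj(1) + 3*(0)*conj(1) + 3*(0)*conj(-1)]
      = (1/12)[(2) + (-2) + (2) + (-2) + (0) + (0)] = 0/12 = 0
  <chi_5*chi_4, chi_4> = (1/12)[1*(2)*conj(1) + 1*(2)*conj(-1) + 2*(-1)*conj(-1) + 2*(-1)*conj(1) + 3*(0)*conj(-1) + 3*(0)*conj(1)]
      = (1/12)[(2) + (-2) + (2) + (-2) + (0) + (0)] = 0/12 = 0
  <chi_5*chi_4, chi_5> = (1/12)[1*(2)*conj(2) + 1*(2)*conj(-2) + 2*(-1)*conj(1) + 2*(-1)*conj(-1) + 3*(0)*conj(0) + 3*(0)*conj(0)]
      = (1/12)[(4) + (-4) + (-2) + (2) + (0) + (0)] = 0/12 = 0
  <chi_5*chi_4, chi_6> = (1/12)[1*(2)*conj(2) + 1*(2)*conj(2) + 2*(-1)*conj(-1) + 2*(-1)*conj(-1) + 3*(0)*conj(0) + 3*(0)*conj(0)]
      = (1/12)[(4) + (4) + (2) + (2) + (0) + (0)] = 12/12 = 1
Hence the multiplicities are chi_6: 1. Dimension check: dim(chi_5)*dim(chi_4) = 2*1 = 2 and sum (mult * dim) = 1*2 = 2.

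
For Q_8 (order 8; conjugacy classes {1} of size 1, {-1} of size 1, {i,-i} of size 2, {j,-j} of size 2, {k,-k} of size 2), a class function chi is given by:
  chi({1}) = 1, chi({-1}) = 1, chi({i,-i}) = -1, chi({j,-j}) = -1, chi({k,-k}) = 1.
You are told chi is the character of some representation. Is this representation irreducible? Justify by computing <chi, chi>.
Irreducible: <chi, chi> = 1.

Solution. <chi, chi> = (1/|G|) sum_C |C| * |chi(C)|^2 = (1/8)[1*|1|^2 + 1*|1|^2 + 2*|-1|^2 + 2*|-1|^2 + 2*|1|^2]
  = (1/8)[(1) + (1) + (2) + (2) + (2)] = 8/8 = 1.
A character is irreducible iff <chi, chi> = 1, so this representation is irreducible.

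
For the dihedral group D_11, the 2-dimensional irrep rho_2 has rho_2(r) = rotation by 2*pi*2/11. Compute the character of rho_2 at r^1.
chi_{rho_2}(r^1) = 2*cos(2*pi*2*1/11) = 2*cos(4*pi/11)

Argument: rho_2(r^1) is rotation by angle 2*pi*2*1/11, whose trace is 2*cos(2*pi*2*1/11) = 2*cos(4*pi/11).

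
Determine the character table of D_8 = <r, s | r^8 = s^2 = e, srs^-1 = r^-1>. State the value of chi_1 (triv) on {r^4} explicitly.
Conjugacy classes: {e} of size 1, {r^4} of size 1, {r^1, r^7} of size 2, {r^2, r^6} of size 2, {r^3, r^5} of size 2, {s, sr^2, ...} of size 4, {sr, sr^3, ...} of size 4.
Character table:
  irrep \ class              {e} (size 1)  {r^4} (size 1)  {r^1, r^7} (size 2)  {r^2, r^6} (size 2)  {r^3, r^5} (size 2)  {s, sr^2, ...} (size 4)  {sr, sr^3, ...} (size 4)
  chi_1 (triv)               1             1               1                    1                    1                    1                        1                       
  chi_2 (sign: r->1, s->-1)  1             1               1                    1                    1                    -1                       -1                      
  chi_3 (r->-1, s->1)        1             1               -1                   1                    -1                   1                        -1                      
  chi_4 (r->-1, s->-1)       1             1               -1                   1                    -1                   -1                       1                       
  chi_5 (2d, j=1)            2             -2              sqrt(2)              0                    -sqrt(2)             0                        0                       
  chi_6 (2d, j=2)            2             2               0                    -2                   0                    0                        0                       
  chi_7 (2d, j=3)            2             -2              -sqrt(2)             0                    sqrt(2)              0                        0                       

Spot check: chi_1 (triv) on {r^4} = 1.

Justification: D_8 has order 2*8 = 16 with 7 conjugacy classes, hence 7 irreducibles. Sum of squared dims 1 + 1 + 1 + 1 + 4 + 4 + 4 = 16 = |G|. Linear characters come from the abelianisation; the 2-dimensional irreps have character r^k -> 2*cos(2*pi*j*k/8), reflections -> 0.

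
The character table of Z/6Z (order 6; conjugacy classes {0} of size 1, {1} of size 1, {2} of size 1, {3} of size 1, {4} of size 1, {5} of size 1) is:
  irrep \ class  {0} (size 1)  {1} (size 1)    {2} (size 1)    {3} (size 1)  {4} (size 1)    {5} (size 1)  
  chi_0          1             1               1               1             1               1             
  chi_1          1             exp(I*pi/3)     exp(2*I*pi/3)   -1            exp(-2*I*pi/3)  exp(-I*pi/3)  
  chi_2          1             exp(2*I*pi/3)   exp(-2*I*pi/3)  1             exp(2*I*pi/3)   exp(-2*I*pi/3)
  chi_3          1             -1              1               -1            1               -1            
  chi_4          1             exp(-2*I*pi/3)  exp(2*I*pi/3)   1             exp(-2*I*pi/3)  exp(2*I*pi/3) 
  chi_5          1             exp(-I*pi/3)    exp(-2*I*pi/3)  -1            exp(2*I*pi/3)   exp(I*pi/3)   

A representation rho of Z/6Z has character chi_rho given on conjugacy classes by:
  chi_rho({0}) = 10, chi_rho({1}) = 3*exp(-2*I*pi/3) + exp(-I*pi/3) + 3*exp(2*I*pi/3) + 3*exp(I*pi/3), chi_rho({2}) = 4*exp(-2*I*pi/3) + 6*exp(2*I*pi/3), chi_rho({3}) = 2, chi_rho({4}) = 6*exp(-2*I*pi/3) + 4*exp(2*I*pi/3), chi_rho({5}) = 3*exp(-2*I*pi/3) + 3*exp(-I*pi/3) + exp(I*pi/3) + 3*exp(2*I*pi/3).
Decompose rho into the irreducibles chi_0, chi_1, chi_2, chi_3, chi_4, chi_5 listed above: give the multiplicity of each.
Multiplicities: chi_0: 0, chi_1: 3, chi_2: 3, chi_3: 0, chi_4: 3, chi_5: 1.

Explanation: Use <chi_rho, chi> = (1/|G|) sum_C |C| * chi_rho(C) * conj(chi(C)) with |G| = 6 for each irreducible chi in the table:
  <chi_rho, chi_0> = (1/6)[1*(10)*conj(1) + 1*(3*exp(-2*I*pi/3) + exp(-I*pi/3) + 3*exp(2*I*pi/3) + 3*exp(I*pi/3))*conj(1) + 1*(4*exp(-2*I*pi/3) + 6*exp(2*I*pi/3))*conj(1) + 1*(2)*conj(1) + 1*(6*exp(-2*I*pi/3) + 4*exp(2*I*pi/3))*conj(1) + 1*(3*exp(-2*I*pi/3) + 3*exp(-I*pi/3) + exp(I*pi/3) + 3*exp(2*I*pi/3))*conj(1)]
      = (1/6)[(10) + (3*exp(-2*I*pi/3) + exp(-I*pi/3) + 3*exp(2*I*pi/3) + 3*exp(I*pi/3)) + (4*exp(-2*I*pi/3) + 6*exp(2*I*pi/3)) + (2) + (6*exp(-2*I*pi/3) + 4*exp(2*I*pi/3)) + (3*exp(-2*I*pi/3) + 3*exp(-I*pi/3) + exp(I*pi/3) + 3*exp(2*I*pi/3))] = 0/6 = 0
  <chi_rho, chi_1> = (1/6)[1*(10)*conj(1) + 1*(3*exp(-2*I*pi/3) + exp(-I*pi/3) + 3*exp(2*I*pi/3) + 3*exp(I*pi/3))*conj(exp(I*pi/3)) + 1*(4*exp(-2*I*pi/3) + 6*exp(2*I*pi/3))*conj(exp(2*I*pi/3)) + 1*(2)*conj(-1) + 1*(6*exp(-2*I*pi/3) + 4*exp(2*I*pi/3))*conj(exp(-2*I*pi/3)) + 1*(3*exp(-2*I*pi/3) + 3*exp(-I*pi/3) + exp(I*pi/3) + 3*exp(2*I*pi/3))*conj(exp(-I*pi/3))]
      = (1/6)[(10) + (exp(-2*I*pi/3) + 3*exp(I*pi/3)) + (6 + 4*exp(2*I*pi/3)) + (-2) + (6 + 4*exp(-2*I*pi/3)) + (3*exp(-I*pi/3) + exp(2*I*pi/3))] = 18/6 = 3
  <chi_rho, chi_2> = (1/6)[1*(10)*conj(1) + 1*(3*exp(-2*I*pi/3) + exp(-I*pi/3) + 3*exp(2*I*pi/3) + 3*exp(I*pi/3))*conj(exp(2*I*pi/3)) + 1*(4*exp(-2*I*pi/3) + 6*exp(2*I*pi/3))*conj(exp(-2*I*pi/3)) + 1*(2)*conj(1) + 1*(6*exp(-2*I*pi/3) + 4*exp(2*I*pi/3))*conj(exp(2*I*pi/3)) + 1*(3*exp(-2*I*pi/3) + 3*exp(-I*pi/3) + exp(I*pi/3) + 3*exp(2*I*pi/3))*conj(exp(-2*I*pi/3))]
      = (1/6)[(10) + (2) + (4 + 6*exp(-2*I*pi/3)) + (2) + (4 + 6*exp(2*I*pi/3)) + (2)] = 18/6 = 3
  <chi_rho, chi_3> = (1/6)[1*(10)*conj(1) + 1*(3*exp(-2*I*pi/3) + exp(-I*pi/3) + 3*exp(2*I*pi/3) + 3*exp(I*pi/3))*conj(-1) + 1*(4*exp(-2*I*pi/3) + 6*exp(2*I*pi/3))*conj(1) + 1*(2)*conj(-1) + 1*(6*exp(-2*I*pi/3) + 4*exp(2*I*pi/3))*conj(1) + 1*(3*exp(-2*I*pi/3) + 3*exp(-I*pi/3) + exp(I*pi/3) + 3*exp(2*I*pi/3))*conj(-1)]
      = (1/6)[(10) + (-3*exp(I*pi/3) - 3*exp(2*I*pi/3) - exp(-I*pi/3) - 3*exp(-2*I*pi/3)) + (4*exp(-2*I*pi/3) + 6*exp(2*I*pi/3)) + (-2) + (6*exp(-2*I*pi/3) + 4*exp(2*I*pi/3)) + (-3*exp(2*I*pi/3) - exp(I*pi/3) - 3*exp(-I*pi/3) - 3*exp(-2*I*pi/3))] = 0/6 = 0
  <chi_rho, chi_4> = (1/6)[1*(10)*conj(1) + 1*(3*exp(-2*I*pi/3) + exp(-I*pi/3) + 3*exp(2*I*pi/3) + 3*exp(I*pi/3))*conj(exp(-2*I*pi/3)) + 1*(4*exp(-2*I*pi/3) + 6*exp(2*I*pi/3))*conj(exp(2*I*pi/3)) + 1*(2)*conj(1) + 1*(6*exp(-2*I*pi/3) + 4*exp(2*I*pi/3))*conj(exp(-2*I*pi/3)) + 1*(3*exp(-2*I*pi/3) + 3*exp(-I*pi/3) + exp(I*pi/3) + 3*exp(2*I*pi/3))*conj(exp(2*I*pi/3))]
      = (1/6)[(10) + (3*exp(-2*I*pi/3) + exp(I*pi/3)) + (6 + 4*exp(2*I*pi/3)) + (2) + (6 + 4*exp(-2*I*pi/3)) + (exp(-I*pi/3) + 3*exp(2*I*pi/3))] = 18/6 = 3
  <chi_rho, chi_5> = (1/6)[1*(10)*conj(1) + 1*(3*exp(-2*I*pi/3) + exp(-I*pi/3) + 3*exp(2*I*pi/3) + 3*exp(I*pi/3))*conj(exp(-I*pi/3)) + 1*(4*exp(-2*I*pi/3) + 6*exp(2*I*pi/3))*conj(exp(-2*I*pi/3)) + 1*(2)*conj(-1) + 1*(6*exp(-2*I*pi/3) + 4*exp(2*I*pi/3))*conj(exp(2*I*pi/3)) + 1*(3*exp(-2*I*pi/3) + 3*exp(-I*pi/3) + exp(I*pi/3) + 3*exp(2*I*pi/3))*conj(exp(I*pi/3))]
      = (1/6)[(10) + (-2) + (4 + 6*exp(-2*I*pi/3)) + (-2) + (4 + 6*exp(2*I*pi/3)) + (-2)] = 6/6 = 1
(Exp terms are combined using exp(i*s)*conj(exp(i*t)) = exp(i*(s-t)), and sums of them are collapsed using the identity that for every m > 1 the m distinct m-th roots of unity sum to 0, e.g. 1 + exp(2*I*pi/3) + exp(-2*I*pi/3) = 0.)
Dimension check: dim(rho) = sum (mult * dim) = 0*1 + 3*1 + 3*1 + 0*1 + 3*1 + 1*1 = 10 = chi_rho(e) = 10.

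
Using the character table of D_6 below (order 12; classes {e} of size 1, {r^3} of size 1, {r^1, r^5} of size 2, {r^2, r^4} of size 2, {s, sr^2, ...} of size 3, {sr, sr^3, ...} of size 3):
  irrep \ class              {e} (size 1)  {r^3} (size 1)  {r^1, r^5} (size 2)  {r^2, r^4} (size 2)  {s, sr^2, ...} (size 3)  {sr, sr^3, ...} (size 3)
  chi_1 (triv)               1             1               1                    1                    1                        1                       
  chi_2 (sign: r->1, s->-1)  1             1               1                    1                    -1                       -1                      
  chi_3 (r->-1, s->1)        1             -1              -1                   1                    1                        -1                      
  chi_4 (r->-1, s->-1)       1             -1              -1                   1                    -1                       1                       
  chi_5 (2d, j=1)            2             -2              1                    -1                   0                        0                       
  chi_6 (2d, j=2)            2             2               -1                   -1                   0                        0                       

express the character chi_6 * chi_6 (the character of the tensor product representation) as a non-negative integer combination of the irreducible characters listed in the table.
chi_6 tensor chi_6 = chi_1 + chi_2 + chi_6 (all other irreducibles have multiplicity 0).

Explanation: The character of a tensor product is the pointwise product (chi_6 * chi_6)(C) = chi_6(C) * chi_6(C):
  {e}: (2)*(2), {r^3}: (2)*(2), {r^1, r^5}: (-1)*(-1), {r^2, r^4}: (-1)*(-1), {s, sr^2, ...}: (0)*(0), {sr, sr^3, ...}: (0)*(0)
so (chi_6 * chi_6) takes values
  {e} -> 4, {r^3} -> 4, {r^1, r^5} -> 1, {r^2, r^4} -> 1, {s, sr^2, ...} -> 0, {sr, sr^3, ...} -> 0.
Now take the inner product of this character with each irreducible chi from the table, <chi_6*chi_6, chi> = (1/12) sum_C |C| (chi_6*chi_6)(C) conj(chi(C)):
  <chi_6*chi_6, chi_1> = (1/12)[1*(4)*conj(1) + 1*(4)*conj(1) + 2*(1)*conj(1) + 2*(1)*conj(1) + 3*(0)*conj(1) + 3*(0)*conj(1)]
      = (1/12)[(4) + (4) + (2) + (2) + (0) + (0)] = 12/12 = 1
  <chi_6*chi_6, chi_2> = (1/12)[1*(4)*conj(1) + 1*(4)*conj(1) + 2*(1)*conj(1) + 2*(1)*conj(1) + 3*(0)*conj(-1) + 3*(0)*conj(-1)]
      = (1/12)[(4) + (4) + (2) + (2) + (0) + (0)] = 12/12 = 1
  <chi_6*chi_6, chi_3> = (1/12)[1*(4)*conj(1) + 1*(4)*conj(-1) + 2*(1)*conj(-1) + 2*(1)*conj(1) + 3*(0)*conj(1) + 3*(0)*conj(-1)]
      = (1/12)[(4) + (-4) + (-2) + (2) + (0) + (0)] = 0/12 = 0
  <chi_6*chi_6, chi_4> = (1/12)[1*(4)*conj(1) + 1*(4)*conj(-1) + 2*(1)*conj(-1) + 2*(1)*conj(1) + 3*(0)*conj(-1) + 3*(0)*conj(1)]
      = (1/12)[(4) + (-4) + (-2) + (2) + (0) + (0)] = 0/12 = 0
  <chi_6*chi_6, chi_5> = (1/12)[1*(4)*conj(2) + 1*(4)*conj(-2) + 2*(1)*conj(1) + 2*(1)*conj(-1) + 3*(0)*conj(0) + 3*(0)*conj(0)]
      = (1/12)[(8) + (-8) + (2) + (-2) + (0) + (0)] = 0/12 = 0
  <chi_6*chi_6, chi_6> = (1/12)[1*(4)*conj(2) + 1*(4)*conj(2) + 2*(1)*conj(-1) + 2*(1)*conj(-1) + 3*(0)*conj(0) + 3*(0)*conj(0)]
      = (1/12)[(8) + (8) + (-2) + (-2) + (0) + (0)] = 12/12 = 1
Hence the multiplicities are chi_1: 1, chi_2: 1, chi_6: 1. Dimension check: dim(chi_6)*dim(chi_6) = 2*2 = 4 and sum (mult * dim) = 1*1 + 1*1 + 1*2 = 4.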